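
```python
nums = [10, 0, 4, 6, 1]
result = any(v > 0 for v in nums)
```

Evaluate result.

Step 1: Check v > 0 for each element in [10, 0, 4, 6, 1]:
  10 > 0: True
  0 > 0: False
  4 > 0: True
  6 > 0: True
  1 > 0: True
Step 2: any() returns True.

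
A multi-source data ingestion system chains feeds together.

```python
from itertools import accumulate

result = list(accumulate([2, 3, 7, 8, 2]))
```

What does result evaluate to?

Step 1: accumulate computes running sums:
  + 2 = 2
  + 3 = 5
  + 7 = 12
  + 8 = 20
  + 2 = 22
Therefore result = [2, 5, 12, 20, 22].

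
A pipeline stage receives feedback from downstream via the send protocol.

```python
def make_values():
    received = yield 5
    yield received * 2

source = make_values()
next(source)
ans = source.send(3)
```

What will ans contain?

Step 1: next(source) advances to first yield, producing 5.
Step 2: send(3) resumes, received = 3.
Step 3: yield received * 2 = 3 * 2 = 6.
Therefore ans = 6.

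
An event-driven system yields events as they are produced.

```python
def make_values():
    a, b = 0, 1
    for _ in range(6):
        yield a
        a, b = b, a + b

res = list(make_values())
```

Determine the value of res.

Step 1: Fibonacci-like sequence starting with a=0, b=1:
  Iteration 1: yield a=0, then a,b = 1,1
  Iteration 2: yield a=1, then a,b = 1,2
  Iteration 3: yield a=1, then a,b = 2,3
  Iteration 4: yield a=2, then a,b = 3,5
  Iteration 5: yield a=3, then a,b = 5,8
  Iteration 6: yield a=5, then a,b = 8,13
Therefore res = [0, 1, 1, 2, 3, 5].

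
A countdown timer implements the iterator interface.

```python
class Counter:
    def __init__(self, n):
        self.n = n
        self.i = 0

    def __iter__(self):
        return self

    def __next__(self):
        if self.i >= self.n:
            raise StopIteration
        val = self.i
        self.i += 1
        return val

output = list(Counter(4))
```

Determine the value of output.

Step 1: Counter(4) creates an iterator counting 0 to 3.
Step 2: list() consumes all values: [0, 1, 2, 3].
Therefore output = [0, 1, 2, 3].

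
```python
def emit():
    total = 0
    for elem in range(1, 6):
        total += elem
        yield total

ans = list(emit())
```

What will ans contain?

Step 1: Generator accumulates running sum:
  elem=1: total = 1, yield 1
  elem=2: total = 3, yield 3
  elem=3: total = 6, yield 6
  elem=4: total = 10, yield 10
  elem=5: total = 15, yield 15
Therefore ans = [1, 3, 6, 10, 15].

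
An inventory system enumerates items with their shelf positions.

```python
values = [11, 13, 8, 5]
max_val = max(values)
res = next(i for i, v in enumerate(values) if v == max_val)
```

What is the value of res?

Step 1: max([11, 13, 8, 5]) = 13.
Step 2: Find first index where value == 13:
  Index 0: 11 != 13
  Index 1: 13 == 13, found!
Therefore res = 1.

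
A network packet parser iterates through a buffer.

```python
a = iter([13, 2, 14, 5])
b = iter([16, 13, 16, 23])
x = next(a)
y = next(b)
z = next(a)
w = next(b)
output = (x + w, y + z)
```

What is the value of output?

Step 1: a iterates [13, 2, 14, 5], b iterates [16, 13, 16, 23].
Step 2: x = next(a) = 13, y = next(b) = 16.
Step 3: z = next(a) = 2, w = next(b) = 13.
Step 4: output = (13 + 13, 16 + 2) = (26, 18).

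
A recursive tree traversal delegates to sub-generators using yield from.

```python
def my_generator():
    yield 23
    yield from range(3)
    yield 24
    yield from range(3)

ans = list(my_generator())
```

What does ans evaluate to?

Step 1: Trace yields in order:
  yield 23
  yield 0
  yield 1
  yield 2
  yield 24
  yield 0
  yield 1
  yield 2
Therefore ans = [23, 0, 1, 2, 24, 0, 1, 2].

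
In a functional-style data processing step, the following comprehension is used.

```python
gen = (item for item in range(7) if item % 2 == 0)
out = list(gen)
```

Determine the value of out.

Step 1: Filter range(7) keeping only even values:
  item=0: even, included
  item=1: odd, excluded
  item=2: even, included
  item=3: odd, excluded
  item=4: even, included
  item=5: odd, excluded
  item=6: even, included
Therefore out = [0, 2, 4, 6].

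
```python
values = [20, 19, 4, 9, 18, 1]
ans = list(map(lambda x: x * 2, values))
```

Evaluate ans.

Step 1: Apply lambda x: x * 2 to each element:
  20 -> 40
  19 -> 38
  4 -> 8
  9 -> 18
  18 -> 36
  1 -> 2
Therefore ans = [40, 38, 8, 18, 36, 2].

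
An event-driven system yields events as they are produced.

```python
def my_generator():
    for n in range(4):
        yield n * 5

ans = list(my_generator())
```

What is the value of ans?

Step 1: For each n in range(4), yield n * 5:
  n=0: yield 0 * 5 = 0
  n=1: yield 1 * 5 = 5
  n=2: yield 2 * 5 = 10
  n=3: yield 3 * 5 = 15
Therefore ans = [0, 5, 10, 15].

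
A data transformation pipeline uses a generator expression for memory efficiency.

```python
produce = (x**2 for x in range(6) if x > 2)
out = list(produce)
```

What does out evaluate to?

Step 1: For range(6), keep x > 2, then square:
  x=0: 0 <= 2, excluded
  x=1: 1 <= 2, excluded
  x=2: 2 <= 2, excluded
  x=3: 3 > 2, yield 3**2 = 9
  x=4: 4 > 2, yield 4**2 = 16
  x=5: 5 > 2, yield 5**2 = 25
Therefore out = [9, 16, 25].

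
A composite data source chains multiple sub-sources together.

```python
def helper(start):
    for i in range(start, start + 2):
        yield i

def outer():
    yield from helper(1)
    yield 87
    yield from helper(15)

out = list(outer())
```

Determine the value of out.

Step 1: outer() delegates to helper(1):
  yield 1
  yield 2
Step 2: yield 87
Step 3: Delegates to helper(15):
  yield 15
  yield 16
Therefore out = [1, 2, 87, 15, 16].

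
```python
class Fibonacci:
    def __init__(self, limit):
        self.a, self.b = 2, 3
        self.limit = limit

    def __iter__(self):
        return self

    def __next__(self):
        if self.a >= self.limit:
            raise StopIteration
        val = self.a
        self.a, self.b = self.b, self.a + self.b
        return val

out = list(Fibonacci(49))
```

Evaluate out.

Step 1: Fibonacci-like sequence (a=2, b=3) until >= 49:
  Yield 2, then a,b = 3,5
  Yield 3, then a,b = 5,8
  Yield 5, then a,b = 8,13
  Yield 8, then a,b = 13,21
  Yield 13, then a,b = 21,34
  Yield 21, then a,b = 34,55
  Yield 34, then a,b = 55,89
Step 2: 55 >= 49, stop.
Therefore out = [2, 3, 5, 8, 13, 21, 34].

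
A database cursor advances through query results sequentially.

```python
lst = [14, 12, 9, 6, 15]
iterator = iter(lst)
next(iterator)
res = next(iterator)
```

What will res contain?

Step 1: Create iterator over [14, 12, 9, 6, 15].
Step 2: next() consumes 14.
Step 3: next() returns 12.
Therefore res = 12.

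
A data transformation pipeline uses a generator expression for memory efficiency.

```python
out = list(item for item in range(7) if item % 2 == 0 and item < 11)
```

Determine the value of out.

Step 1: Filter range(7) where item % 2 == 0 and item < 11:
  item=0: both conditions met, included
  item=1: excluded (1 % 2 != 0)
  item=2: both conditions met, included
  item=3: excluded (3 % 2 != 0)
  item=4: both conditions met, included
  item=5: excluded (5 % 2 != 0)
  item=6: both conditions met, included
Therefore out = [0, 2, 4, 6].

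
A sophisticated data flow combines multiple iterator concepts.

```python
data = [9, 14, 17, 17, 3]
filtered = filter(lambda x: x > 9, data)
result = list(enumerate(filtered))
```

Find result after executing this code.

Step 1: Filter [9, 14, 17, 17, 3] for > 9: [14, 17, 17].
Step 2: enumerate re-indexes from 0: [(0, 14), (1, 17), (2, 17)].
Therefore result = [(0, 14), (1, 17), (2, 17)].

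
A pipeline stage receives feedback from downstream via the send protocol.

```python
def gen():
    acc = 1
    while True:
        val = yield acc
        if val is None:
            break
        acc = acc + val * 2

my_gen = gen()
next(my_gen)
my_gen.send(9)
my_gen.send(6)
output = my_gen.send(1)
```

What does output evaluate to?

Step 1: next() -> yield acc=1.
Step 2: send(9) -> val=9, acc = 1 + 9*2 = 19, yield 19.
Step 3: send(6) -> val=6, acc = 19 + 6*2 = 31, yield 31.
Step 4: send(1) -> val=1, acc = 31 + 1*2 = 33, yield 33.
Therefore output = 33.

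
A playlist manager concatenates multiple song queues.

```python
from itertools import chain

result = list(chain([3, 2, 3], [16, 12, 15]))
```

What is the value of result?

Step 1: chain() concatenates iterables: [3, 2, 3] + [16, 12, 15].
Therefore result = [3, 2, 3, 16, 12, 15].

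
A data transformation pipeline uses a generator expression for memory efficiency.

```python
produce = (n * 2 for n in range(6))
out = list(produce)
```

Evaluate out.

Step 1: For each n in range(6), compute n*2:
  n=0: 0*2 = 0
  n=1: 1*2 = 2
  n=2: 2*2 = 4
  n=3: 3*2 = 6
  n=4: 4*2 = 8
  n=5: 5*2 = 10
Therefore out = [0, 2, 4, 6, 8, 10].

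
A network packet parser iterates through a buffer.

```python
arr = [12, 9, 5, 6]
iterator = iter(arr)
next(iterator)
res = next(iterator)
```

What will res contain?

Step 1: Create iterator over [12, 9, 5, 6].
Step 2: next() consumes 12.
Step 3: next() returns 9.
Therefore res = 9.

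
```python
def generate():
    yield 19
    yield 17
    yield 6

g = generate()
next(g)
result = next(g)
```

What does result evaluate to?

Step 1: generate() creates a generator.
Step 2: next(g) yields 19 (consumed and discarded).
Step 3: next(g) yields 17, assigned to result.
Therefore result = 17.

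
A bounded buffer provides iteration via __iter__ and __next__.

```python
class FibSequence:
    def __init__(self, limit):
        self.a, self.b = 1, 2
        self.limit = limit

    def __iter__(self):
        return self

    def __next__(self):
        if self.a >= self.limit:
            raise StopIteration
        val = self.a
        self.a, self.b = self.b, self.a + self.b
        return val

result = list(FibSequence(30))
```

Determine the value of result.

Step 1: Fibonacci-like sequence (a=1, b=2) until >= 30:
  Yield 1, then a,b = 2,3
  Yield 2, then a,b = 3,5
  Yield 3, then a,b = 5,8
  Yield 5, then a,b = 8,13
  Yield 8, then a,b = 13,21
  Yield 13, then a,b = 21,34
  Yield 21, then a,b = 34,55
Step 2: 34 >= 30, stop.
Therefore result = [1, 2, 3, 5, 8, 13, 21].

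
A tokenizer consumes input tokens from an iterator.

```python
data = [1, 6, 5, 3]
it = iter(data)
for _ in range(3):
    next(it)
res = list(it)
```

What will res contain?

Step 1: Create iterator over [1, 6, 5, 3].
Step 2: Advance 3 positions (consuming [1, 6, 5]).
Step 3: list() collects remaining elements: [3].
Therefore res = [3].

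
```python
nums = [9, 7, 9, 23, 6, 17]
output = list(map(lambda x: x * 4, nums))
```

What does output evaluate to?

Step 1: Apply lambda x: x * 4 to each element:
  9 -> 36
  7 -> 28
  9 -> 36
  23 -> 92
  6 -> 24
  17 -> 68
Therefore output = [36, 28, 36, 92, 24, 68].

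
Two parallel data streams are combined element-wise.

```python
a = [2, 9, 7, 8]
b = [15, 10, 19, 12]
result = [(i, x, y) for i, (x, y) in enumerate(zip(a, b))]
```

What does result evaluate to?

Step 1: enumerate(zip(a, b)) gives index with paired elements:
  i=0: (2, 15)
  i=1: (9, 10)
  i=2: (7, 19)
  i=3: (8, 12)
Therefore result = [(0, 2, 15), (1, 9, 10), (2, 7, 19), (3, 8, 12)].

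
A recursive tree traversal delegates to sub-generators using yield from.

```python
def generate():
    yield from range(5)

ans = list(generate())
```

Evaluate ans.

Step 1: yield from delegates to the iterable, yielding each element.
Step 2: Collected values: [0, 1, 2, 3, 4].
Therefore ans = [0, 1, 2, 3, 4].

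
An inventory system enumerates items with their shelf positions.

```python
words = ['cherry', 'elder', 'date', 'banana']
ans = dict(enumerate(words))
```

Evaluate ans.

Step 1: enumerate pairs indices with words:
  0 -> 'cherry'
  1 -> 'elder'
  2 -> 'date'
  3 -> 'banana'
Therefore ans = {0: 'cherry', 1: 'elder', 2: 'date', 3: 'banana'}.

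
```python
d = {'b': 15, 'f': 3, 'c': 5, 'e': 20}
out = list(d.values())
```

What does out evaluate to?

Step 1: d.values() returns the dictionary values in insertion order.
Therefore out = [15, 3, 5, 20].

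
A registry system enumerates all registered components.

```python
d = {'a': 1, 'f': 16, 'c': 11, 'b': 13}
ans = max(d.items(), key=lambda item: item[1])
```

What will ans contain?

Step 1: Find item with maximum value:
  ('a', 1)
  ('f', 16)
  ('c', 11)
  ('b', 13)
Step 2: Maximum value is 16 at key 'f'.
Therefore ans = ('f', 16).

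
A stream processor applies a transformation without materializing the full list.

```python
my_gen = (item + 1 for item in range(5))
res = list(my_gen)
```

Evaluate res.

Step 1: For each item in range(5), compute item+1:
  item=0: 0+1 = 1
  item=1: 1+1 = 2
  item=2: 2+1 = 3
  item=3: 3+1 = 4
  item=4: 4+1 = 5
Therefore res = [1, 2, 3, 4, 5].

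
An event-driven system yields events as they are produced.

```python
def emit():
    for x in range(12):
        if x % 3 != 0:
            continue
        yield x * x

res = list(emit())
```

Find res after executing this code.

Step 1: Only yield x**2 when x is divisible by 3:
  x=0: 0 % 3 == 0, yield 0**2 = 0
  x=3: 3 % 3 == 0, yield 3**2 = 9
  x=6: 6 % 3 == 0, yield 6**2 = 36
  x=9: 9 % 3 == 0, yield 9**2 = 81
Therefore res = [0, 9, 36, 81].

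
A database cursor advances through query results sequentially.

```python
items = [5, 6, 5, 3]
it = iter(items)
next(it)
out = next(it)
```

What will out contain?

Step 1: Create iterator over [5, 6, 5, 3].
Step 2: next() consumes 5.
Step 3: next() returns 6.
Therefore out = 6.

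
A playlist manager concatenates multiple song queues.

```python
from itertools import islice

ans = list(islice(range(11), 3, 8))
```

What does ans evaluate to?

Step 1: islice(range(11), 3, 8) takes elements at indices [3, 8).
Step 2: Elements: [3, 4, 5, 6, 7].
Therefore ans = [3, 4, 5, 6, 7].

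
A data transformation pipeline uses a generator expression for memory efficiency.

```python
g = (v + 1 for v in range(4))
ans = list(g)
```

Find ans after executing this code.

Step 1: For each v in range(4), compute v+1:
  v=0: 0+1 = 1
  v=1: 1+1 = 2
  v=2: 2+1 = 3
  v=3: 3+1 = 4
Therefore ans = [1, 2, 3, 4].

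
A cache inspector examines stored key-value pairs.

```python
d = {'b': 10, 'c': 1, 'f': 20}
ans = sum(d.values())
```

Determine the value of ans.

Step 1: d.values() = [10, 1, 20].
Step 2: sum = 31.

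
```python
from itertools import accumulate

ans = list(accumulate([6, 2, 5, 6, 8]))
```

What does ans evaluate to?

Step 1: accumulate computes running sums:
  + 6 = 6
  + 2 = 8
  + 5 = 13
  + 6 = 19
  + 8 = 27
Therefore ans = [6, 8, 13, 19, 27].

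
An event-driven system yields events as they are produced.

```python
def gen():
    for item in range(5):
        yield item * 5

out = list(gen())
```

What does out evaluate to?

Step 1: For each item in range(5), yield item * 5:
  item=0: yield 0 * 5 = 0
  item=1: yield 1 * 5 = 5
  item=2: yield 2 * 5 = 10
  item=3: yield 3 * 5 = 15
  item=4: yield 4 * 5 = 20
Therefore out = [0, 5, 10, 15, 20].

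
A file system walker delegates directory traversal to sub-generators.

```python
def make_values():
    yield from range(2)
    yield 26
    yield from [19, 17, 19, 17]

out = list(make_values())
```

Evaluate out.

Step 1: Trace yields in order:
  yield 0
  yield 1
  yield 26
  yield 19
  yield 17
  yield 19
  yield 17
Therefore out = [0, 1, 26, 19, 17, 19, 17].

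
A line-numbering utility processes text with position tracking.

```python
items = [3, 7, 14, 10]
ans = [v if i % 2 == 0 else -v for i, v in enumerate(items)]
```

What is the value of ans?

Step 1: For each (i, v), keep v if i is even, negate if odd:
  i=0 (even): keep 3
  i=1 (odd): negate to -7
  i=2 (even): keep 14
  i=3 (odd): negate to -10
Therefore ans = [3, -7, 14, -10].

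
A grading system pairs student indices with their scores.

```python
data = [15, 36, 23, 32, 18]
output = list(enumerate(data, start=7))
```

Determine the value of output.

Step 1: enumerate with start=7:
  (7, 15)
  (8, 36)
  (9, 23)
  (10, 32)
  (11, 18)
Therefore output = [(7, 15), (8, 36), (9, 23), (10, 32), (11, 18)].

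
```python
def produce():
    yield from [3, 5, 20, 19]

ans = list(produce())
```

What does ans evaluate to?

Step 1: yield from delegates to the iterable, yielding each element.
Step 2: Collected values: [3, 5, 20, 19].
Therefore ans = [3, 5, 20, 19].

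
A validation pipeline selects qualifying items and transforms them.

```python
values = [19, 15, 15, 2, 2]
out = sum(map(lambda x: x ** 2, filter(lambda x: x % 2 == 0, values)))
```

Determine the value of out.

Step 1: Filter even numbers from [19, 15, 15, 2, 2]: [2, 2]
Step 2: Square each: [4, 4]
Step 3: Sum = 8.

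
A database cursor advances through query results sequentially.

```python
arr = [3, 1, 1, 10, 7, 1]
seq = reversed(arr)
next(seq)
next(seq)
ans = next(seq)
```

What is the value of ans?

Step 1: reversed([3, 1, 1, 10, 7, 1]) gives iterator: [1, 7, 10, 1, 1, 3].
Step 2: First next() = 1, second next() = 7.
Step 3: Third next() = 10.
Therefore ans = 10.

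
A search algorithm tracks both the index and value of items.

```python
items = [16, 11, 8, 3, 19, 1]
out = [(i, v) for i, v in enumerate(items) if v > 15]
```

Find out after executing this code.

Step 1: Filter enumerate([16, 11, 8, 3, 19, 1]) keeping v > 15:
  (0, 16): 16 > 15, included
  (1, 11): 11 <= 15, excluded
  (2, 8): 8 <= 15, excluded
  (3, 3): 3 <= 15, excluded
  (4, 19): 19 > 15, included
  (5, 1): 1 <= 15, excluded
Therefore out = [(0, 16), (4, 19)].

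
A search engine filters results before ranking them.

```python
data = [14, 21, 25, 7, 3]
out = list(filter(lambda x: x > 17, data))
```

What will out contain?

Step 1: Filter elements > 17:
  14: removed
  21: kept
  25: kept
  7: removed
  3: removed
Therefore out = [21, 25].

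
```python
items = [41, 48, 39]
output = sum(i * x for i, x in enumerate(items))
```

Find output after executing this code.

Step 1: Compute i * x for each (i, x) in enumerate([41, 48, 39]):
  i=0, x=41: 0*41 = 0
  i=1, x=48: 1*48 = 48
  i=2, x=39: 2*39 = 78
Step 2: sum = 0 + 48 + 78 = 126.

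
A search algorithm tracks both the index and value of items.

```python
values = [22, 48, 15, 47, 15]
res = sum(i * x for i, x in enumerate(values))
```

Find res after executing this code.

Step 1: Compute i * x for each (i, x) in enumerate([22, 48, 15, 47, 15]):
  i=0, x=22: 0*22 = 0
  i=1, x=48: 1*48 = 48
  i=2, x=15: 2*15 = 30
  i=3, x=47: 3*47 = 141
  i=4, x=15: 4*15 = 60
Step 2: sum = 0 + 48 + 30 + 141 + 60 = 279.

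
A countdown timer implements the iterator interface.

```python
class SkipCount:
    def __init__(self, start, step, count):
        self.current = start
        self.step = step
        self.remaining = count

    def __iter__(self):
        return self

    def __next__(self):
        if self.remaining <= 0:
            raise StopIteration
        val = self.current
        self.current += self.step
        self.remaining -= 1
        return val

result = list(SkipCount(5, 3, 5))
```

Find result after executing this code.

Step 1: SkipCount starts at 5, increments by 3, for 5 steps:
  Yield 5, then current += 3
  Yield 8, then current += 3
  Yield 11, then current += 3
  Yield 14, then current += 3
  Yield 17, then current += 3
Therefore result = [5, 8, 11, 14, 17].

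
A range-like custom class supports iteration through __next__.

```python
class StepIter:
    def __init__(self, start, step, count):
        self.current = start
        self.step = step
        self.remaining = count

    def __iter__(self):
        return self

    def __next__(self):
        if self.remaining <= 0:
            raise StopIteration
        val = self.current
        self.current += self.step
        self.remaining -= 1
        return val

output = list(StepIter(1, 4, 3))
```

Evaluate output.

Step 1: StepIter starts at 1, increments by 4, for 3 steps:
  Yield 1, then current += 4
  Yield 5, then current += 4
  Yield 9, then current += 4
Therefore output = [1, 5, 9].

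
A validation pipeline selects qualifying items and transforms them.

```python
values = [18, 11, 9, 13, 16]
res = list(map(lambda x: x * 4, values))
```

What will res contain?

Step 1: Apply lambda x: x * 4 to each element:
  18 -> 72
  11 -> 44
  9 -> 36
  13 -> 52
  16 -> 64
Therefore res = [72, 44, 36, 52, 64].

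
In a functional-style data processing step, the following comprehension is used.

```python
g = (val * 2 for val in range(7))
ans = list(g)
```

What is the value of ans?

Step 1: For each val in range(7), compute val*2:
  val=0: 0*2 = 0
  val=1: 1*2 = 2
  val=2: 2*2 = 4
  val=3: 3*2 = 6
  val=4: 4*2 = 8
  val=5: 5*2 = 10
  val=6: 6*2 = 12
Therefore ans = [0, 2, 4, 6, 8, 10, 12].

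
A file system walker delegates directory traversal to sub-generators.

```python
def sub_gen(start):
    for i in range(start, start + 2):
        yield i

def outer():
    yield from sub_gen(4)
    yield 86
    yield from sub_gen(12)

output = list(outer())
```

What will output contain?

Step 1: outer() delegates to sub_gen(4):
  yield 4
  yield 5
Step 2: yield 86
Step 3: Delegates to sub_gen(12):
  yield 12
  yield 13
Therefore output = [4, 5, 86, 12, 13].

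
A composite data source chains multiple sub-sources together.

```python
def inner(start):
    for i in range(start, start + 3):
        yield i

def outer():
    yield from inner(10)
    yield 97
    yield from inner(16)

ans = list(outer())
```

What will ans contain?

Step 1: outer() delegates to inner(10):
  yield 10
  yield 11
  yield 12
Step 2: yield 97
Step 3: Delegates to inner(16):
  yield 16
  yield 17
  yield 18
Therefore ans = [10, 11, 12, 97, 16, 17, 18].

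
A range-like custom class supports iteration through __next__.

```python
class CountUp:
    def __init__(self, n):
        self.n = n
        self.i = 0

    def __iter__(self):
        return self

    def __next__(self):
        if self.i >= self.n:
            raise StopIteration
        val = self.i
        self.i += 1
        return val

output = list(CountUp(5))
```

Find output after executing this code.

Step 1: CountUp(5) creates an iterator counting 0 to 4.
Step 2: list() consumes all values: [0, 1, 2, 3, 4].
Therefore output = [0, 1, 2, 3, 4].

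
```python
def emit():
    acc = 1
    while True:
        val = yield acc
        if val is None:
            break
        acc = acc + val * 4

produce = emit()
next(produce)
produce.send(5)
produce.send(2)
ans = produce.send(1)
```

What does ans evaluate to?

Step 1: next() -> yield acc=1.
Step 2: send(5) -> val=5, acc = 1 + 5*4 = 21, yield 21.
Step 3: send(2) -> val=2, acc = 21 + 2*4 = 29, yield 29.
Step 4: send(1) -> val=1, acc = 29 + 1*4 = 33, yield 33.
Therefore ans = 33.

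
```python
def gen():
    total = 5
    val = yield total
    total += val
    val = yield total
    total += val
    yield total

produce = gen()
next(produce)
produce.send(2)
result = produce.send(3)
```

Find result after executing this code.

Step 1: next() -> yield total=5.
Step 2: send(2) -> val=2, total = 5+2 = 7, yield 7.
Step 3: send(3) -> val=3, total = 7+3 = 10, yield 10.
Therefore result = 10.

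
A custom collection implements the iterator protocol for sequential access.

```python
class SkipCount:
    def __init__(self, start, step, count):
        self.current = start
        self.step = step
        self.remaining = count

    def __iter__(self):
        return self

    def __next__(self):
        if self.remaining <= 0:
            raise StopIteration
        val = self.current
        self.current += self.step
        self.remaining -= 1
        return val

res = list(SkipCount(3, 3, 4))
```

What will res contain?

Step 1: SkipCount starts at 3, increments by 3, for 4 steps:
  Yield 3, then current += 3
  Yield 6, then current += 3
  Yield 9, then current += 3
  Yield 12, then current += 3
Therefore res = [3, 6, 9, 12].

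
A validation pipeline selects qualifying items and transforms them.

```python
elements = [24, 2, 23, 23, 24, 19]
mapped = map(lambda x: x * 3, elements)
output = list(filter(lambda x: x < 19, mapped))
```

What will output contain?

Step 1: Map x * 3:
  24 -> 72
  2 -> 6
  23 -> 69
  23 -> 69
  24 -> 72
  19 -> 57
Step 2: Filter for < 19:
  72: removed
  6: kept
  69: removed
  69: removed
  72: removed
  57: removed
Therefore output = [6].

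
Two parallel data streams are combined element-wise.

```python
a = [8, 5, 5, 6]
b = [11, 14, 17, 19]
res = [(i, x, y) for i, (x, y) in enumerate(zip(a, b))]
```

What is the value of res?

Step 1: enumerate(zip(a, b)) gives index with paired elements:
  i=0: (8, 11)
  i=1: (5, 14)
  i=2: (5, 17)
  i=3: (6, 19)
Therefore res = [(0, 8, 11), (1, 5, 14), (2, 5, 17), (3, 6, 19)].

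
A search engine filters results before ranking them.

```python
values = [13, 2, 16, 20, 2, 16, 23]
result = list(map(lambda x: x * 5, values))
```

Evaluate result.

Step 1: Apply lambda x: x * 5 to each element:
  13 -> 65
  2 -> 10
  16 -> 80
  20 -> 100
  2 -> 10
  16 -> 80
  23 -> 115
Therefore result = [65, 10, 80, 100, 10, 80, 115].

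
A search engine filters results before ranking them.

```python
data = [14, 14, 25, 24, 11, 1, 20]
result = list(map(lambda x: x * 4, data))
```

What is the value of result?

Step 1: Apply lambda x: x * 4 to each element:
  14 -> 56
  14 -> 56
  25 -> 100
  24 -> 96
  11 -> 44
  1 -> 4
  20 -> 80
Therefore result = [56, 56, 100, 96, 44, 4, 80].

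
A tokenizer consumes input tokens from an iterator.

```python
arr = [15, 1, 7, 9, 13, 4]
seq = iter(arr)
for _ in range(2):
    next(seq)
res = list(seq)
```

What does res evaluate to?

Step 1: Create iterator over [15, 1, 7, 9, 13, 4].
Step 2: Advance 2 positions (consuming [15, 1]).
Step 3: list() collects remaining elements: [7, 9, 13, 4].
Therefore res = [7, 9, 13, 4].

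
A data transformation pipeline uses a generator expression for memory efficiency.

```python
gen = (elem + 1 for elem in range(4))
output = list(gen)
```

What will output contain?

Step 1: For each elem in range(4), compute elem+1:
  elem=0: 0+1 = 1
  elem=1: 1+1 = 2
  elem=2: 2+1 = 3
  elem=3: 3+1 = 4
Therefore output = [1, 2, 3, 4].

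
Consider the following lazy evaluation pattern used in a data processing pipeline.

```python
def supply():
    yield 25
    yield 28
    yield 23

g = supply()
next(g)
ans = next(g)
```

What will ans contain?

Step 1: supply() creates a generator.
Step 2: next(g) yields 25 (consumed and discarded).
Step 3: next(g) yields 28, assigned to ans.
Therefore ans = 28.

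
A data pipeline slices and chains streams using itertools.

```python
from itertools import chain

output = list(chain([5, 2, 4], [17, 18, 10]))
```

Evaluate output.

Step 1: chain() concatenates iterables: [5, 2, 4] + [17, 18, 10].
Therefore output = [5, 2, 4, 17, 18, 10].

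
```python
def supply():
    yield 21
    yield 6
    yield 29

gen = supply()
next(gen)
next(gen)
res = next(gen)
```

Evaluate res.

Step 1: supply() creates a generator.
Step 2: next(gen) yields 21 (consumed and discarded).
Step 3: next(gen) yields 6 (consumed and discarded).
Step 4: next(gen) yields 29, assigned to res.
Therefore res = 29.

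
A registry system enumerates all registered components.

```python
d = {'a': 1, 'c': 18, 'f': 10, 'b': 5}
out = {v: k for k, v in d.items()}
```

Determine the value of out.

Step 1: Invert dict (swap keys and values):
  'a': 1 -> 1: 'a'
  'c': 18 -> 18: 'c'
  'f': 10 -> 10: 'f'
  'b': 5 -> 5: 'b'
Therefore out = {1: 'a', 18: 'c', 10: 'f', 5: 'b'}.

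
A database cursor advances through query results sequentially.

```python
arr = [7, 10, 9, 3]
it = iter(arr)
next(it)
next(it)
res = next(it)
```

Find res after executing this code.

Step 1: Create iterator over [7, 10, 9, 3].
Step 2: next() consumes 7.
Step 3: next() consumes 10.
Step 4: next() returns 9.
Therefore res = 9.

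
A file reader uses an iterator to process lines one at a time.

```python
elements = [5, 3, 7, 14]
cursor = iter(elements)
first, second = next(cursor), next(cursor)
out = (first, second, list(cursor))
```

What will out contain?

Step 1: Create iterator over [5, 3, 7, 14].
Step 2: first = 5, second = 3.
Step 3: Remaining elements: [7, 14].
Therefore out = (5, 3, [7, 14]).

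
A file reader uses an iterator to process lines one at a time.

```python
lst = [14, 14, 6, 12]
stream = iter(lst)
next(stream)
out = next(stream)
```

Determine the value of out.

Step 1: Create iterator over [14, 14, 6, 12].
Step 2: next() consumes 14.
Step 3: next() returns 14.
Therefore out = 14.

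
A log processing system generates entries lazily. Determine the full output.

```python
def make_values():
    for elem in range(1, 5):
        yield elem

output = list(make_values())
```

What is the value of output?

Step 1: The generator yields each value from range(1, 5).
Step 2: list() consumes all yields: [1, 2, 3, 4].
Therefore output = [1, 2, 3, 4].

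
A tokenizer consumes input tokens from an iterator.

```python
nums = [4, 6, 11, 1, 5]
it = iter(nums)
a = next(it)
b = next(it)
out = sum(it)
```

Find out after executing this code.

Step 1: Create iterator over [4, 6, 11, 1, 5].
Step 2: a = next() = 4, b = next() = 6.
Step 3: sum() of remaining [11, 1, 5] = 17.
Therefore out = 17.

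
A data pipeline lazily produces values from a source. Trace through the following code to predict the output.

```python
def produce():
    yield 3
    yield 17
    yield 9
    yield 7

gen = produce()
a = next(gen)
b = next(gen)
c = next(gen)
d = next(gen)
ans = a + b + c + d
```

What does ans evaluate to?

Step 1: Create generator and consume all values:
  a = next(gen) = 3
  b = next(gen) = 17
  c = next(gen) = 9
  d = next(gen) = 7
Step 2: ans = 3 + 17 + 9 + 7 = 36.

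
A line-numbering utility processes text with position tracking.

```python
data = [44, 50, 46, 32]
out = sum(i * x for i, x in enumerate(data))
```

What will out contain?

Step 1: Compute i * x for each (i, x) in enumerate([44, 50, 46, 32]):
  i=0, x=44: 0*44 = 0
  i=1, x=50: 1*50 = 50
  i=2, x=46: 2*46 = 92
  i=3, x=32: 3*32 = 96
Step 2: sum = 0 + 50 + 92 + 96 = 238.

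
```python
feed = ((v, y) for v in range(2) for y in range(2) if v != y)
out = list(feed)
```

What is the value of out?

Step 1: Nested generator over range(2) x range(2) where v != y:
  (0, 0): excluded (v == y)
  (0, 1): included
  (1, 0): included
  (1, 1): excluded (v == y)
Therefore out = [(0, 1), (1, 0)].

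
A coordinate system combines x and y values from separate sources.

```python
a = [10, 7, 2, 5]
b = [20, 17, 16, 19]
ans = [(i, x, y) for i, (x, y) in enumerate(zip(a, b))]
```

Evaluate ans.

Step 1: enumerate(zip(a, b)) gives index with paired elements:
  i=0: (10, 20)
  i=1: (7, 17)
  i=2: (2, 16)
  i=3: (5, 19)
Therefore ans = [(0, 10, 20), (1, 7, 17), (2, 2, 16), (3, 5, 19)].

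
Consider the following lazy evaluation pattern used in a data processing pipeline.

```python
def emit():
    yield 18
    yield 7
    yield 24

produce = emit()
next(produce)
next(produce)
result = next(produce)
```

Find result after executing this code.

Step 1: emit() creates a generator.
Step 2: next(produce) yields 18 (consumed and discarded).
Step 3: next(produce) yields 7 (consumed and discarded).
Step 4: next(produce) yields 24, assigned to result.
Therefore result = 24.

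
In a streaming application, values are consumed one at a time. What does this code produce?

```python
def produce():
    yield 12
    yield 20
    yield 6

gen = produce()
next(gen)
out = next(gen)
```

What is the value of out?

Step 1: produce() creates a generator.
Step 2: next(gen) yields 12 (consumed and discarded).
Step 3: next(gen) yields 20, assigned to out.
Therefore out = 20.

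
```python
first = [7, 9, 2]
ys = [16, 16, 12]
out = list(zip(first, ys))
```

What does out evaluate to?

Step 1: zip pairs elements at same index:
  Index 0: (7, 16)
  Index 1: (9, 16)
  Index 2: (2, 12)
Therefore out = [(7, 16), (9, 16), (2, 12)].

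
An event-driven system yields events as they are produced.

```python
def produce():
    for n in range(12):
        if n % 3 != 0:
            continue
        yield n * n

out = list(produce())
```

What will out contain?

Step 1: Only yield n**2 when n is divisible by 3:
  n=0: 0 % 3 == 0, yield 0**2 = 0
  n=3: 3 % 3 == 0, yield 3**2 = 9
  n=6: 6 % 3 == 0, yield 6**2 = 36
  n=9: 9 % 3 == 0, yield 9**2 = 81
Therefore out = [0, 9, 36, 81].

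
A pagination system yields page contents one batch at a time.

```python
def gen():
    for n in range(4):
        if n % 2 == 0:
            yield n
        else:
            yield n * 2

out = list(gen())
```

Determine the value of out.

Step 1: For each n in range(4), yield n if even, else n*2:
  n=0 (even): yield 0
  n=1 (odd): yield 1*2 = 2
  n=2 (even): yield 2
  n=3 (odd): yield 3*2 = 6
Therefore out = [0, 2, 2, 6].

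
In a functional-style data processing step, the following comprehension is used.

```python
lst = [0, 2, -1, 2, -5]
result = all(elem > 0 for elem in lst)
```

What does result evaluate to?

Step 1: Check elem > 0 for each element in [0, 2, -1, 2, -5]:
  0 > 0: False
  2 > 0: True
  -1 > 0: False
  2 > 0: True
  -5 > 0: False
Step 2: all() returns False.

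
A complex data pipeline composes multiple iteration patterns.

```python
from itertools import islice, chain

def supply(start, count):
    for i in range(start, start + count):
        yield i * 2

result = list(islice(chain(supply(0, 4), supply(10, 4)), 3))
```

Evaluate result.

Step 1: supply(0, 4) yields [0, 2, 4, 6].
Step 2: supply(10, 4) yields [20, 22, 24, 26].
Step 3: chain concatenates: [0, 2, 4, 6, 20, 22, 24, 26].
Step 4: islice takes first 3: [0, 2, 4].
Therefore result = [0, 2, 4].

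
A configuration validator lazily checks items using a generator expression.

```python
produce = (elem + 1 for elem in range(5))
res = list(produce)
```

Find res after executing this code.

Step 1: For each elem in range(5), compute elem+1:
  elem=0: 0+1 = 1
  elem=1: 1+1 = 2
  elem=2: 2+1 = 3
  elem=3: 3+1 = 4
  elem=4: 4+1 = 5
Therefore res = [1, 2, 3, 4, 5].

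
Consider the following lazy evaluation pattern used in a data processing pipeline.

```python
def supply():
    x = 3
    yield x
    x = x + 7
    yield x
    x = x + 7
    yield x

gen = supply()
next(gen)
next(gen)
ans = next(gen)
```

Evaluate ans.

Step 1: Trace through generator execution:
  Yield 1: x starts at 3, yield 3
  Yield 2: x = 3 + 7 = 10, yield 10
  Yield 3: x = 10 + 7 = 17, yield 17
Step 2: First next() gets 3, second next() gets the second value, third next() yields 17.
Therefore ans = 17.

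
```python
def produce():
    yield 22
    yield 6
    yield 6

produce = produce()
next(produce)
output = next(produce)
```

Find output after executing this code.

Step 1: produce() creates a generator.
Step 2: next(produce) yields 22 (consumed and discarded).
Step 3: next(produce) yields 6, assigned to output.
Therefore output = 6.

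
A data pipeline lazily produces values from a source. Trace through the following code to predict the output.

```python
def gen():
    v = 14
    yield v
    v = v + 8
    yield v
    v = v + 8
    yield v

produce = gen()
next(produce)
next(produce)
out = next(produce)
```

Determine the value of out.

Step 1: Trace through generator execution:
  Yield 1: v starts at 14, yield 14
  Yield 2: v = 14 + 8 = 22, yield 22
  Yield 3: v = 22 + 8 = 30, yield 30
Step 2: First next() gets 14, second next() gets the second value, third next() yields 30.
Therefore out = 30.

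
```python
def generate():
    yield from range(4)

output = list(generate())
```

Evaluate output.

Step 1: yield from delegates to the iterable, yielding each element.
Step 2: Collected values: [0, 1, 2, 3].
Therefore output = [0, 1, 2, 3].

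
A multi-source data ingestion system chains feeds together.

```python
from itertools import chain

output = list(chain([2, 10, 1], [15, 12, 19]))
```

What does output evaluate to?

Step 1: chain() concatenates iterables: [2, 10, 1] + [15, 12, 19].
Therefore output = [2, 10, 1, 15, 12, 19].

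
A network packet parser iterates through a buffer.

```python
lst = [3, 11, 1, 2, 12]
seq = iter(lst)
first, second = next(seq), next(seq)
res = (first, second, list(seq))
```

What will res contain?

Step 1: Create iterator over [3, 11, 1, 2, 12].
Step 2: first = 3, second = 11.
Step 3: Remaining elements: [1, 2, 12].
Therefore res = (3, 11, [1, 2, 12]).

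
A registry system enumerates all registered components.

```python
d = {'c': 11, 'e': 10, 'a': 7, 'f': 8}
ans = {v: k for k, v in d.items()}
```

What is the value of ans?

Step 1: Invert dict (swap keys and values):
  'c': 11 -> 11: 'c'
  'e': 10 -> 10: 'e'
  'a': 7 -> 7: 'a'
  'f': 8 -> 8: 'f'
Therefore ans = {11: 'c', 10: 'e', 7: 'a', 8: 'f'}.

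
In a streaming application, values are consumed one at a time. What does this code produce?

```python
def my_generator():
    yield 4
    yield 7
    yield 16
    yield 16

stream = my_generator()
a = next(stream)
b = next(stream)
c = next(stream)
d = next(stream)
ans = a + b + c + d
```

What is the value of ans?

Step 1: Create generator and consume all values:
  a = next(stream) = 4
  b = next(stream) = 7
  c = next(stream) = 16
  d = next(stream) = 16
Step 2: ans = 4 + 7 + 16 + 16 = 43.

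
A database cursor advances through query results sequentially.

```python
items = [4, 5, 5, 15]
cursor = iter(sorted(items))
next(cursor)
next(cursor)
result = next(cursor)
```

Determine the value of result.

Step 1: sorted([4, 5, 5, 15]) = [4, 5, 5, 15].
Step 2: Create iterator and skip 2 elements.
Step 3: next() returns 5.
Therefore result = 5.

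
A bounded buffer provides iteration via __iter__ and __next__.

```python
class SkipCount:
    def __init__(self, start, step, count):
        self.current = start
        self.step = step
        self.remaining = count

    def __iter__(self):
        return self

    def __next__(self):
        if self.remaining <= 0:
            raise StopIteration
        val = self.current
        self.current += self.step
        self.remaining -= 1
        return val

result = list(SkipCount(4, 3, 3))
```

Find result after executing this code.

Step 1: SkipCount starts at 4, increments by 3, for 3 steps:
  Yield 4, then current += 3
  Yield 7, then current += 3
  Yield 10, then current += 3
Therefore result = [4, 7, 10].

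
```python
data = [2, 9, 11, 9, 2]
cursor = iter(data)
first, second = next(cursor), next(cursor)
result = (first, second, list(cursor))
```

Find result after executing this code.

Step 1: Create iterator over [2, 9, 11, 9, 2].
Step 2: first = 2, second = 9.
Step 3: Remaining elements: [11, 9, 2].
Therefore result = (2, 9, [11, 9, 2]).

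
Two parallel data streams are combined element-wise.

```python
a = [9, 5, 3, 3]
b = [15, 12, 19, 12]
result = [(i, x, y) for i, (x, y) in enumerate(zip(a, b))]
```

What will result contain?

Step 1: enumerate(zip(a, b)) gives index with paired elements:
  i=0: (9, 15)
  i=1: (5, 12)
  i=2: (3, 19)
  i=3: (3, 12)
Therefore result = [(0, 9, 15), (1, 5, 12), (2, 3, 19), (3, 3, 12)].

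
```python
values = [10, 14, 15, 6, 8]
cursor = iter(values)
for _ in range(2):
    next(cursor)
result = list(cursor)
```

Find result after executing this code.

Step 1: Create iterator over [10, 14, 15, 6, 8].
Step 2: Advance 2 positions (consuming [10, 14]).
Step 3: list() collects remaining elements: [15, 6, 8].
Therefore result = [15, 6, 8].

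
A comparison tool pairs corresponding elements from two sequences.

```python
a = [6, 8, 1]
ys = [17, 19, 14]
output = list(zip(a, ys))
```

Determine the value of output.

Step 1: zip pairs elements at same index:
  Index 0: (6, 17)
  Index 1: (8, 19)
  Index 2: (1, 14)
Therefore output = [(6, 17), (8, 19), (1, 14)].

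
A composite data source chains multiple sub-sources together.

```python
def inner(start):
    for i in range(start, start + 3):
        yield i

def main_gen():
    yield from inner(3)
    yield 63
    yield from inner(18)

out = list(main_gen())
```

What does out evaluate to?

Step 1: main_gen() delegates to inner(3):
  yield 3
  yield 4
  yield 5
Step 2: yield 63
Step 3: Delegates to inner(18):
  yield 18
  yield 19
  yield 20
Therefore out = [3, 4, 5, 63, 18, 19, 20].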